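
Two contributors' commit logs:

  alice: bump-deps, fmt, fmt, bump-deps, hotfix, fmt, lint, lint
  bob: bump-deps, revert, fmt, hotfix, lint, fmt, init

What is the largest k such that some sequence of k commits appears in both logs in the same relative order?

One common subsequence of length 4: bump-deps [1,1], then fmt [3,3], then hotfix [5,4], then fmt [6,6], and the DP table's final entry dp[8][7] is also 4, so no common subsequence is longer.

4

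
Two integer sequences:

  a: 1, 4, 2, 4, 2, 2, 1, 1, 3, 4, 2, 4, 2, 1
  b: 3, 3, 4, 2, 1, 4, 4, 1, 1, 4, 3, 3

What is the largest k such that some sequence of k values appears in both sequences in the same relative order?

Pick 1 at a[1]=b[5], then 4 at a[2]=b[6], then 4 at a[4]=b[7], then 1 at a[7]=b[8], then 1 at a[8]=b[9], then 3 at a[9]=b[12]; all 6 values appear in both, in order. dp[14][12] = 6 confirms this is the maximum.

6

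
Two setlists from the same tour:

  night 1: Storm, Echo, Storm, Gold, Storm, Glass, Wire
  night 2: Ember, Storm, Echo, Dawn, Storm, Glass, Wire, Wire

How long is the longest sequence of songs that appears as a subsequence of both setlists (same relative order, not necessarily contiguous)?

5

One common subsequence of length 5: Storm [1,2], Echo [2,3], Storm [5,5], Glass [6,6], Wire [7,8]. The LCS DP gives dp[7][8] = 5, so this is optimal.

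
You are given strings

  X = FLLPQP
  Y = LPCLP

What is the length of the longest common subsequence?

Let dp[i][j] be the LCS length of the first i characters of X and the first j characters of Y. dp[i][j] = dp[i-1][j-1]+1 when the i-th and j-th characters match, else max(dp[i-1][j], dp[i][j-1]).
    ·  L  P  C  L  P
 ·  0  0  0  0  0  0
 F  0  0  0  0  0  0
 L  0  1  1  1  1  1
 L  0  1  1  1  2  2
 P  0  1  2  2  2  3
 Q  0  1  2  2  2  3
 P  0  1  2  2  2  3
dp[6][5] = 3. One LCS (by backtracking along matches): LLP.

3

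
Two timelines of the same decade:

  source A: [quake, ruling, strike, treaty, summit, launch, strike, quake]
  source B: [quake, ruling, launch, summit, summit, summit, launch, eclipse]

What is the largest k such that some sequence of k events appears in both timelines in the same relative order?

Match quake [1,1], then ruling [2,2], then summit [5,6], then launch [6,7] — 4 events in the same relative order in both. dp[8][8] = 4 confirms this is the maximum.

4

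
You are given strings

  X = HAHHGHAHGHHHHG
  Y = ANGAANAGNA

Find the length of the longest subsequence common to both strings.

Let dp[i][j] be the LCS length of the first i characters of X and the first j characters of Y. dp[i][j] = dp[i-1][j-1]+1 when the i-th and j-th characters match, else max(dp[i-1][j], dp[i][j-1]).
    ·  A  N  G  A  A  N  A  G  N  A
 ·  0  0  0  0  0  0  0  0  0  0  0
 H  0  0  0  0  0  0  0  0  0  0  0
 A  0  1  1  1  1  1  1  1  1  1  1
 H  0  1  1  1  1  1  1  1  1  1  1
 H  0  1  1  1  1  1  1  1  1  1  1
 G  0  1  1  2  2  2  2  2  2  2  2
 H  0  1  1  2  2  2  2  2  2  2  2
 A  0  1  1  2  3  3  3  3  3  3  3
 H  0  1  1  2  3  3  3  3  3  3  3
 G  0  1  1  2  3  3  3  3  4  4  4
 H  0  1  1  2  3  3  3  3  4  4  4
 H  0  1  1  2  3  3  3  3  4  4  4
 H  0  1  1  2  3  3  3  3  4  4  4
 H  0  1  1  2  3  3  3  3  4  4  4
 G  0  1  1  2  3  3  3  3  4  4  4
dp[14][10] = 4. One LCS (by backtracking along matches): AGAG.

4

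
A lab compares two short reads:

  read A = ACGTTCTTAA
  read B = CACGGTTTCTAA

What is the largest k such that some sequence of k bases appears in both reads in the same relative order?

Let dp[i][j] be the LCS length of the first i bases of read A and the first j bases of read B. dp[i][j] = dp[i-1][j-1]+1 when the i-th and j-th bases match, else max(dp[i-1][j], dp[i][j-1]).
    ·  C  A  C  G  G  T  T  T  C  T  A  A
 ·  0  0  0  0  0  0  0  0  0  0  0  0  0
 A  0  0  1  1  1  1  1  1  1  1  1  1  1
 C  0  1  1  2  2  2  2  2  2  2  2  2  2
 G  0  1  1  2  3  3  3  3  3  3  3  3  3
 T  0  1  1  2  3  3  4  4  4  4  4  4  4
 T  0  1  1  2  3  3  4  5  5  5  5  5  5
 C  0  1  1  2  3  3  4  5  5  6  6  6  6
 T  0  1  1  2  3  3  4  5  6  6  7  7  7
 T  0  1  1  2  3  3  4  5  6  6  7  7  7
 A  0  1  2  2  3  3  4  5  6  6  7  8  8
 A  0  1  2  2  3  3  4  5  6  6  7  8  9
dp[10][12] = 9. One LCS (by backtracking along matches): ACGTTCTAA.

9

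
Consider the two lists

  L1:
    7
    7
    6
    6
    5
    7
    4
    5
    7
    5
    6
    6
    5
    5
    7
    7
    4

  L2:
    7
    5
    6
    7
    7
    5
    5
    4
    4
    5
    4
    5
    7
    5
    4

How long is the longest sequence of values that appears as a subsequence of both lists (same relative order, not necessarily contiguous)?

Taking 7 at L1[1]=L2[1]; then 7 at L1[2]=L2[4]; then 7 at L1[6]=L2[5]; then 5 at L1[8]=L2[6]; then 5 at L1[10]=L2[7]; then 5 at L1[13]=L2[10]; then 5 at L1[14]=L2[12]; then 7 at L1[15]=L2[13]; then 4 at L1[17]=L2[15] gives a common subsequence of length 9. The LCS DP gives dp[17][15] = 9, so this is optimal.

9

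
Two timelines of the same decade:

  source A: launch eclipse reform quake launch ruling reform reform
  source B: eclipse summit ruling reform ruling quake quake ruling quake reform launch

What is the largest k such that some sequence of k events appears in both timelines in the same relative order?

Taking eclipse at source A[2]=source B[1], then reform at source A[3]=source B[4], then quake at source A[4]=source B[7], then ruling at source A[6]=source B[8], then reform at source A[7]=source B[10] gives a common subsequence of length 5. dp[8][11] = 5 confirms this is the maximum.

5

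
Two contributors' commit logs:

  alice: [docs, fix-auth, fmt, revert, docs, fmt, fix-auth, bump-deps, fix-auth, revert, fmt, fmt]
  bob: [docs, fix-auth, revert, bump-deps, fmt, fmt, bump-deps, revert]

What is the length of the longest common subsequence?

6

Taking docs at alice[1]=bob[1]; then fix-auth at alice[2]=bob[2]; then fmt at alice[3]=bob[5]; then fmt at alice[6]=bob[6]; then bump-deps at alice[8]=bob[7]; then revert at alice[10]=bob[8] gives a common subsequence of length 6. The LCS DP gives dp[12][8] = 6, so this is optimal.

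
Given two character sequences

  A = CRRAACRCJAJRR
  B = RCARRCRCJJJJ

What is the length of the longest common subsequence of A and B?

8

Match C [1,2] → R [2,4] → R [3,5] → C [6,6] → R [7,7] → C [8,8] → J [9,11] → J [11,12] — 8 characters in the same relative order in both. Since dp[13][12] = 8, nothing longer is possible.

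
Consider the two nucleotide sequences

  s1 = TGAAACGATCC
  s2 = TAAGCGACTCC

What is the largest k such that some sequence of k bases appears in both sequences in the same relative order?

9

Pick T (s1 #1, s2 #1), then A (s1 #3, s2 #2), then A (s1 #4, s2 #3), then C (s1 #6, s2 #5), then G (s1 #7, s2 #6), then A (s1 #8, s2 #7), then T (s1 #9, s2 #9), then C (s1 #10, s2 #10), then C (s1 #11, s2 #11); all 9 bases appear in both, in order. dp[11][11] = 9 confirms this is the maximum.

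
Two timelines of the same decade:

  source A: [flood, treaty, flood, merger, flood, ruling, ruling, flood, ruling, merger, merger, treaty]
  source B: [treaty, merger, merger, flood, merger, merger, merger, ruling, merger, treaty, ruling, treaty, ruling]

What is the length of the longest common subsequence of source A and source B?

6

Match treaty (source A #2, source B #1); then flood (source A #3, source B #4); then merger (source A #4, source B #7); then ruling (source A #6, source B #8); then ruling (source A #7, source B #11); then ruling (source A #9, source B #13) — 6 events in the same relative order in both. Since dp[12][13] = 6, nothing longer is possible.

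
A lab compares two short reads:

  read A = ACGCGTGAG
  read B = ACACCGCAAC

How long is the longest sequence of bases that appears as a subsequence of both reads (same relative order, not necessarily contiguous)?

5

Let dp[i][j] be the LCS length of the first i bases of read A and the first j bases of read B. dp[i][j] = dp[i-1][j-1]+1 when the i-th and j-th bases match, else max(dp[i-1][j], dp[i][j-1]).
    ·  A  C  A  C  C  G  C  A  A  C
 ·  0  0  0  0  0  0  0  0  0  0  0
 A  0  1  1  1  1  1  1  1  1  1  1
 C  0  1  2  2  2  2  2  2  2  2  2
 G  0  1  2  2  2  2  3  3  3  3  3
 C  0  1  2  2  3  3  3  4  4  4  4
 G  0  1  2  2  3  3  4  4  4  4  4
 T  0  1  2  2  3  3  4  4  4  4  4
 G  0  1  2  2  3  3  4  4  4  4  4
 A  0  1  2  3  3  3  4  4  5  5  5
 G  0  1  2  3  3  3  4  4  5  5  5
dp[9][10] = 5. One LCS (by backtracking along matches): ACGCA.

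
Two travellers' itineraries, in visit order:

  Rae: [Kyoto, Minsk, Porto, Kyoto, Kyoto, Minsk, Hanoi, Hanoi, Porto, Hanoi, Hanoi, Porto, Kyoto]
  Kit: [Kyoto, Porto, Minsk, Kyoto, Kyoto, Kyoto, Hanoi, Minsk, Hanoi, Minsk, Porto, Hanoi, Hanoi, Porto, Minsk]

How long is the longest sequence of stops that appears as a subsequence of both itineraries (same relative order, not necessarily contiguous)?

10

Pick Kyoto (Rae #1, Kit #1) → Minsk (Rae #2, Kit #3) → Kyoto (Rae #4, Kit #5) → Kyoto (Rae #5, Kit #6) → Minsk (Rae #6, Kit #8) → Hanoi (Rae #7, Kit #9) → Porto (Rae #9, Kit #11) → Hanoi (Rae #10, Kit #12) → Hanoi (Rae #11, Kit #13) → Porto (Rae #12, Kit #14); all 10 stops appear in both, in order. Since dp[13][15] = 10, nothing longer is possible.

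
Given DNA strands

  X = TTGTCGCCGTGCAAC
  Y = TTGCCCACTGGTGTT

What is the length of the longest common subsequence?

9

One common subsequence of length 9: T (X #1, Y #1) → T (X #2, Y #2) → G (X #3, Y #3) → C (X #5, Y #5) → C (X #7, Y #6) → C (X #8, Y #8) → G (X #9, Y #11) → T (X #10, Y #12) → G (X #11, Y #13), and the DP table's final entry dp[15][15] is also 9, so no common subsequence is longer.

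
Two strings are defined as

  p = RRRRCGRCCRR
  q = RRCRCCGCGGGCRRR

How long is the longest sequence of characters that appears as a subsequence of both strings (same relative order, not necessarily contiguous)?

9

Taking R [1,1] → R [2,2] → R [3,4] → C [5,6] → G [6,7] → C [8,8] → C [9,12] → R [10,14] → R [11,15] gives a common subsequence of length 9. The LCS DP gives dp[11][15] = 9, so this is optimal.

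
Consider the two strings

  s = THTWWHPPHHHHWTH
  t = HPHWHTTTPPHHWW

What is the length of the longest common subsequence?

Match H at s[2]=t[3] → W at s[5]=t[4] → H at s[6]=t[5] → P at s[7]=t[9] → P at s[8]=t[10] → H at s[9]=t[11] → H at s[10]=t[12] → W at s[13]=t[14] — 8 characters in the same relative order in both, and the DP table's final entry dp[15][14] is also 8, so no common subsequence is longer.

8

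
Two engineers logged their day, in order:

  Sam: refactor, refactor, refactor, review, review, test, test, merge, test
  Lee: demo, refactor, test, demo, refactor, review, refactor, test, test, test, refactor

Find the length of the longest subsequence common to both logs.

6

Match refactor at Sam[1]=Lee[2] → refactor at Sam[2]=Lee[5] → refactor at Sam[3]=Lee[7] → test at Sam[6]=Lee[8] → test at Sam[7]=Lee[9] → test at Sam[9]=Lee[10] — 6 tasks in the same relative order in both. dp[9][11] = 6 confirms this is the maximum.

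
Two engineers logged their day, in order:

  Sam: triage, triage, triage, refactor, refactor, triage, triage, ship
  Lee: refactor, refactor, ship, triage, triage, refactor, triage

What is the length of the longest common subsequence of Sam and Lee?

4

Taking triage [2,4] → triage [3,5] → refactor [5,6] → triage [7,7] gives a common subsequence of length 4. The LCS DP gives dp[8][7] = 4, so this is optimal.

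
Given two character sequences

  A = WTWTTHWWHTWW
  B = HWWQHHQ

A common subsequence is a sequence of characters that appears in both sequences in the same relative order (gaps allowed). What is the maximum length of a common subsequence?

4

Let dp[i][j] be the LCS length of the first i characters of A and the first j characters of B. dp[i][j] = dp[i-1][j-1]+1 when the i-th and j-th characters match, else max(dp[i-1][j], dp[i][j-1]).
    ·  H  W  W  Q  H  H  Q
 ·  0  0  0  0  0  0  0  0
 W  0  0  1  1  1  1  1  1
 T  0  0  1  1  1  1  1  1
 W  0  0  1  2  2  2  2  2
 T  0  0  1  2  2  2  2  2
 T  0  0  1  2  2  2  2  2
 H  0  1  1  2  2  3  3  3
 W  0  1  2  2  2  3  3  3
 W  0  1  2  3  3  3  3  3
 H  0  1  2  3  3  4  4  4
 T  0  1  2  3  3  4  4  4
 W  0  1  2  3  3  4  4  4
 W  0  1  2  3  3  4  4  4
dp[12][7] = 4. One LCS (by backtracking along matches): WWHH.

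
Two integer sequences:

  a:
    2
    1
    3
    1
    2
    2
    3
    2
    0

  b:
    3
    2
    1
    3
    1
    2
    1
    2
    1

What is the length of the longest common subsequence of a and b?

6

Let dp[i][j] be the LCS length of the first i values of a and the first j values of b. dp[i][j] = dp[i-1][j-1]+1 when the i-th and j-th values match, else max(dp[i-1][j], dp[i][j-1]).
    ·  3  2  1  3  1  2  1  2  1
 ·  0  0  0  0  0  0  0  0  0  0
 2  0  0  1  1  1  1  1  1  1  1
 1  0  0  1  2  2  2  2  2  2  2
 3  0  1  1  2  3  3  3  3  3  3
 1  0  1  1  2  3  4  4  4  4  4
 2  0  1  2  2  3  4  5  5  5  5
 2  0  1  2  2  3  4  5  5  6  6
 3  0  1  2  2  3  4  5  5  6  6
 2  0  1  2  2  3  4  5  5  6  6
 0  0  1  2  2  3  4  5  5  6  6
dp[9][9] = 6. One LCS (by backtracking along matches): 2, 1, 3, 1, 2, 2.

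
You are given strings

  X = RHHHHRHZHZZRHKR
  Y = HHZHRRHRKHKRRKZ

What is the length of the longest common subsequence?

Match H at X[2]=Y[1] → H at X[3]=Y[2] → H at X[4]=Y[4] → R at X[6]=Y[6] → H at X[9]=Y[7] → R at X[12]=Y[8] → H at X[13]=Y[10] → K at X[14]=Y[11] → R at X[15]=Y[13] — 9 characters in the same relative order in both, and the DP table's final entry dp[15][15] is also 9, so no common subsequence is longer.

9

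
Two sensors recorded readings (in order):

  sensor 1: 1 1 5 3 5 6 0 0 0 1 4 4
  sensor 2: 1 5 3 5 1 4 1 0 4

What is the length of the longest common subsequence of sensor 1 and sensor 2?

7

Let dp[i][j] be the LCS length of the first i values of sensor 1 and the first j values of sensor 2. dp[i][j] = dp[i-1][j-1]+1 when the i-th and j-th values match, else max(dp[i-1][j], dp[i][j-1]).
    ·  1  5  3  5  1  4  1  0  4
 ·  0  0  0  0  0  0  0  0  0  0
 1  0  1  1  1  1  1  1  1  1  1
 1  0  1  1  1  1  2  2  2  2  2
 5  0  1  2  2  2  2  2  2  2  2
 3  0  1  2  3  3  3  3  3  3  3
 5  0  1  2  3  4  4  4  4  4  4
 6  0  1  2  3  4  4  4  4  4  4
 0  0  1  2  3  4  4  4  4  5  5
 0  0  1  2  3  4  4  4  4  5  5
 0  0  1  2  3  4  4  4  4  5  5
 1  0  1  2  3  4  5  5  5  5  5
 4  0  1  2  3  4  5  6  6  6  6
 4  0  1  2  3  4  5  6  6  6  7
dp[12][9] = 7. One LCS (by backtracking along matches): 1, 5, 3, 5, 1, 4, 4.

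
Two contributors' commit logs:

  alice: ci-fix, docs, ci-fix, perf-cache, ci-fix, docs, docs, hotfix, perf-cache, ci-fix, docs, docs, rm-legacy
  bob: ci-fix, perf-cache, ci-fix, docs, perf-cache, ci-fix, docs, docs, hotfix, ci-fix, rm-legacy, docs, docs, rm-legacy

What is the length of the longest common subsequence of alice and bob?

11

Pick ci-fix (alice #1, bob #3) → docs (alice #2, bob #4) → perf-cache (alice #4, bob #5) → ci-fix (alice #5, bob #6) → docs (alice #6, bob #7) → docs (alice #7, bob #8) → hotfix (alice #8, bob #9) → ci-fix (alice #10, bob #10) → docs (alice #11, bob #12) → docs (alice #12, bob #13) → rm-legacy (alice #13, bob #14); all 11 commits appear in both, in order. The LCS DP gives dp[13][14] = 11, so this is optimal.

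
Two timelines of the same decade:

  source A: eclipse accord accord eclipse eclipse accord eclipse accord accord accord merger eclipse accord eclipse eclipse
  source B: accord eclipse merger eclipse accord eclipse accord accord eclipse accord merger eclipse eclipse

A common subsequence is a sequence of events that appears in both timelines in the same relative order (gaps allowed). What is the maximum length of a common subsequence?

11

One common subsequence of length 11: accord [3,1] → eclipse [4,2] → eclipse [5,4] → accord [6,5] → eclipse [7,6] → accord [8,7] → accord [9,8] → accord [10,10] → merger [11,11] → eclipse [14,12] → eclipse [15,13], and the DP table's final entry dp[15][13] is also 11, so no common subsequence is longer.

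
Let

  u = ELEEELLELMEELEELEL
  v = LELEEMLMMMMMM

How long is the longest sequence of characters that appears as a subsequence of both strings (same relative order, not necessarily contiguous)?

Match E at u[1]=v[2], then L at u[2]=v[3], then E at u[3]=v[4], then E at u[4]=v[5], then L at u[6]=v[7], then M at u[10]=v[13] — 6 characters in the same relative order in both. The LCS DP gives dp[18][13] = 6, so this is optimal.

6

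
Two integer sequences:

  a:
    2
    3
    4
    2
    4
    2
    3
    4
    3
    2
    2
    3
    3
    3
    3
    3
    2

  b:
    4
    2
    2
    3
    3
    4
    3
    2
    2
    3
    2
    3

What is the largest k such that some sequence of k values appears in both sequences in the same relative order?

Match 4 at a[3]=b[1], then 2 at a[4]=b[2], then 2 at a[6]=b[3], then 3 at a[7]=b[5], then 4 at a[8]=b[6], then 3 at a[9]=b[7], then 2 at a[10]=b[8], then 2 at a[11]=b[9], then 3 at a[12]=b[10], then 3 at a[16]=b[12] — 10 values in the same relative order in both. Since dp[17][12] = 10, nothing longer is possible.

10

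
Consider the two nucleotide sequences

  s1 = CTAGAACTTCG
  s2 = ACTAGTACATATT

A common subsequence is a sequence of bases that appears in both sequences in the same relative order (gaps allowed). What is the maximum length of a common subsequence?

8

Let dp[i][j] be the LCS length of the first i bases of s1 and the first j bases of s2. dp[i][j] = dp[i-1][j-1]+1 when the i-th and j-th bases match, else max(dp[i-1][j], dp[i][j-1]).
    ·  A  C  T  A  G  T  A  C  A  T  A  T  T
 ·  0  0  0  0  0  0  0  0  0  0  0  0  0  0
 C  0  0  1  1  1  1  1  1  1  1  1  1  1  1
 T  0  0  1  2  2  2  2  2  2  2  2  2  2  2
 A  0  1  1  2  3  3  3  3  3  3  3  3  3  3
 G  0  1  1  2  3  4  4  4  4  4  4  4  4  4
 A  0  1  1  2  3  4  4  5  5  5  5  5  5  5
 A  0  1  1  2  3  4  4  5  5  6  6  6  6  6
 C  0  1  2  2  3  4  4  5  6  6  6  6  6  6
 T  0  1  2  3  3  4  5  5  6  6  7  7  7  7
 T  0  1  2  3  3  4  5  5  6  6  7  7  8  8
 C  0  1  2  3  3  4  5  5  6  6  7  7  8  8
 G  0  1  2  3  3  4  5  5  6  6  7  7  8  8
dp[11][13] = 8. One LCS (by backtracking along matches): CTAGAATT.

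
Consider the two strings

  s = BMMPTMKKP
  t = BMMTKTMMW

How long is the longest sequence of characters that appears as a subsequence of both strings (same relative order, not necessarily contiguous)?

Let dp[i][j] be the LCS length of the first i characters of s and the first j characters of t. dp[i][j] = dp[i-1][j-1]+1 when the i-th and j-th characters match, else max(dp[i-1][j], dp[i][j-1]).
    ·  B  M  M  T  K  T  M  M  W
 ·  0  0  0  0  0  0  0  0  0  0
 B  0  1  1  1  1  1  1  1  1  1
 M  0  1  2  2  2  2  2  2  2  2
 M  0  1  2  3  3  3  3  3  3  3
 P  0  1  2  3  3  3  3  3  3  3
 T  0  1  2  3  4  4  4  4  4  4
 M  0  1  2  3  4  4  4  5  5  5
 K  0  1  2  3  4  5  5  5  5  5
 K  0  1  2  3  4  5  5  5  5  5
 P  0  1  2  3  4  5  5  5  5  5
dp[9][9] = 5. One LCS (by backtracking along matches): BMMTM.

5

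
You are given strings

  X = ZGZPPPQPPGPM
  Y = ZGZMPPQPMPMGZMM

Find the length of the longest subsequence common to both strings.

10

Match Z at X[1]=Y[1] → G at X[2]=Y[2] → Z at X[3]=Y[3] → P at X[5]=Y[5] → P at X[6]=Y[6] → Q at X[7]=Y[7] → P at X[8]=Y[8] → P at X[9]=Y[10] → G at X[10]=Y[12] → M at X[12]=Y[15] — 10 characters in the same relative order in both. Since dp[12][15] = 10, nothing longer is possible.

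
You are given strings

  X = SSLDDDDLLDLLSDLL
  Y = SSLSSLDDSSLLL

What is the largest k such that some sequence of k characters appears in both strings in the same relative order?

8

Match S [1,4] → S [2,5] → L [3,6] → D [4,7] → D [5,8] → L [12,11] → L [15,12] → L [16,13] — 8 characters in the same relative order in both, and the DP table's final entry dp[16][13] is also 8, so no common subsequence is longer.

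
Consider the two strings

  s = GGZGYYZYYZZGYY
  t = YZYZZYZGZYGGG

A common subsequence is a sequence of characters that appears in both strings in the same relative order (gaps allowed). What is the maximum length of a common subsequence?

7

One common subsequence of length 7: Z [3,2], Y [5,3], Z [7,5], Y [9,6], Z [10,7], Z [11,9], G [12,13]. dp[14][13] = 7 confirms this is the maximum.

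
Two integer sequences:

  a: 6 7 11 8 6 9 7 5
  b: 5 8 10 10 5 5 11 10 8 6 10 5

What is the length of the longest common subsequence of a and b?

4

Taking 11 [3,7], 8 [4,9], 6 [5,10], 5 [8,12] gives a common subsequence of length 4. dp[8][12] = 4 confirms this is the maximum.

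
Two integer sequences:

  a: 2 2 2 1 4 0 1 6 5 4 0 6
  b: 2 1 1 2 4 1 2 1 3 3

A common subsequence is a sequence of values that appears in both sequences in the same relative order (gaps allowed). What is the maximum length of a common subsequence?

Let dp[i][j] be the LCS length of the first i values of a and the first j values of b. dp[i][j] = dp[i-1][j-1]+1 when the i-th and j-th values match, else max(dp[i-1][j], dp[i][j-1]).
    ·  2  1  1  2  4  1  2  1  3  3
 ·  0  0  0  0  0  0  0  0  0  0  0
 2  0  1  1  1  1  1  1  1  1  1  1
 2  0  1  1  1  2  2  2  2  2  2  2
 2  0  1  1  1  2  2  2  3  3  3  3
 1  0  1  2  2  2  2  3  3  4  4  4
 4  0  1  2  2  2  3  3  3  4  4  4
 0  0  1  2  2  2  3  3  3  4  4  4
 1  0  1  2  3  3  3  4  4  4  4  4
 6  0  1  2  3  3  3  4  4  4  4  4
 5  0  1  2  3  3  3  4  4  4  4  4
 4  0  1  2  3  3  4  4  4  4  4  4
 0  0  1  2  3  3  4  4  4  4  4  4
 6  0  1  2  3  3  4  4  4  4  4  4
dp[12][10] = 4. One LCS (by backtracking along matches): 2, 2, 2, 1.

4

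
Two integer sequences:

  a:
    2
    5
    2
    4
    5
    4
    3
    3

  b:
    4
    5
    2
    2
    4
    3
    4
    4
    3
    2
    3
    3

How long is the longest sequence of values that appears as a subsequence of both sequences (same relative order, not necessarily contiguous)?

6

Pick 2 [1,3]; then 2 [3,4]; then 4 [4,7]; then 4 [6,8]; then 3 [7,11]; then 3 [8,12]; all 6 values appear in both, in order. Since dp[8][12] = 6, nothing longer is possible.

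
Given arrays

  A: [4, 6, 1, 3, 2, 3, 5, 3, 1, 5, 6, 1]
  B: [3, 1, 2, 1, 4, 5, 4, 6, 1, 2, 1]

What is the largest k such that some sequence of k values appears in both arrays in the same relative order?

Let dp[i][j] be the LCS length of the first i values of A and the first j values of B. dp[i][j] = dp[i-1][j-1]+1 when the i-th and j-th values match, else max(dp[i-1][j], dp[i][j-1]).
    ·  3  1  2  1  4  5  4  6  1  2  1
 ·  0  0  0  0  0  0  0  0  0  0  0  0
 4  0  0  0  0  0  1  1  1  1  1  1  1
 6  0  0  0  0  0  1  1  1  2  2  2  2
 1  0  0  1  1  1  1  1  1  2  3  3  3
 3  0  1  1  1  1  1  1  1  2  3  3  3
 2  0  1  1  2  2  2  2  2  2  3  4  4
 3  0  1  1  2  2  2  2  2  2  3  4  4
 5  0  1  1  2  2  2  3  3  3  3  4  4
 3  0  1  1  2  2  2  3  3  3  3  4  4
 1  0  1  2  2  3  3  3  3  3  4  4  5
 5  0  1  2  2  3  3  4  4  4  4  4  5
 6  0  1  2  2  3  3  4  4  5  5  5  5
 1  0  1  2  2  3  3  4  4  5  6  6  6
dp[12][11] = 6. One LCS (by backtracking along matches): 1, 2, 1, 5, 6, 1.

6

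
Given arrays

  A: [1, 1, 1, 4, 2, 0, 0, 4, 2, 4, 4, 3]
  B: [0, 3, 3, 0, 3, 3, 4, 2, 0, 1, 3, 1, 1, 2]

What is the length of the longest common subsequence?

5

Match 0 [6,1]; then 0 [7,4]; then 4 [8,7]; then 2 [9,8]; then 3 [12,11] — 5 values in the same relative order in both, and the DP table's final entry dp[12][14] is also 5, so no common subsequence is longer.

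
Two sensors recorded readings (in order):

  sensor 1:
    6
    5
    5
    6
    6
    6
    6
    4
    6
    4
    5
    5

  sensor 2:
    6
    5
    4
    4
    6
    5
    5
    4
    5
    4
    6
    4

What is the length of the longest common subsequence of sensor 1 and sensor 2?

6

Taking 6 (sensor 1 #1, sensor 2 #5) → 5 (sensor 1 #2, sensor 2 #7) → 5 (sensor 1 #3, sensor 2 #9) → 4 (sensor 1 #8, sensor 2 #10) → 6 (sensor 1 #9, sensor 2 #11) → 4 (sensor 1 #10, sensor 2 #12) gives a common subsequence of length 6. Since dp[12][12] = 6, nothing longer is possible.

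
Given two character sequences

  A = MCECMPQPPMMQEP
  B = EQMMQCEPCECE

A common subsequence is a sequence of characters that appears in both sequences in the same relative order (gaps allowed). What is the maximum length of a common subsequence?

7

Taking E at A[3]=B[1]; then Q at A[7]=B[2]; then M at A[10]=B[3]; then M at A[11]=B[4]; then Q at A[12]=B[5]; then E at A[13]=B[7]; then P at A[14]=B[8] gives a common subsequence of length 7. dp[14][12] = 7 confirms this is the maximum.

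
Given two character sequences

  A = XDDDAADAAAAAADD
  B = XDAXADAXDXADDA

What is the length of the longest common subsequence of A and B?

9

Pick X at A[1]=B[1]; then D at A[4]=B[2]; then A at A[5]=B[3]; then A at A[6]=B[5]; then D at A[7]=B[6]; then A at A[8]=B[7]; then A at A[13]=B[11]; then D at A[14]=B[12]; then D at A[15]=B[13]; all 9 characters appear in both, in order. The LCS DP gives dp[15][14] = 9, so this is optimal.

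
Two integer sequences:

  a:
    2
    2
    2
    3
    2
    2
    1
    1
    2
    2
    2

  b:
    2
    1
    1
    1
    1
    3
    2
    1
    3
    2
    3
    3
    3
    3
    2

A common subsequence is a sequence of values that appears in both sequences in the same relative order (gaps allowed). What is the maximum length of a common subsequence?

Pick 2 (a #1, b #1), then 3 (a #4, b #6), then 2 (a #6, b #7), then 1 (a #7, b #8), then 2 (a #9, b #10), then 2 (a #11, b #15); all 6 values appear in both, in order. The LCS DP gives dp[11][15] = 6, so this is optimal.

6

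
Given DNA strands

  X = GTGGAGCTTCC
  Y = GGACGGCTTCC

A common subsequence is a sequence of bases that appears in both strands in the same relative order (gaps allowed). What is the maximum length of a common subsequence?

9

Let dp[i][j] be the LCS length of the first i bases of X and the first j bases of Y. dp[i][j] = dp[i-1][j-1]+1 when the i-th and j-th bases match, else max(dp[i-1][j], dp[i][j-1]).
    ·  G  G  A  C  G  G  C  T  T  C  C
 ·  0  0  0  0  0  0  0  0  0  0  0  0
 G  0  1  1  1  1  1  1  1  1  1  1  1
 T  0  1  1  1  1  1  1  1  2  2  2  2
 G  0  1  2  2  2  2  2  2  2  2  2  2
 G  0  1  2  2  2  3  3  3  3  3  3  3
 A  0  1  2  3  3  3  3  3  3  3  3  3
 G  0  1  2  3  3  4  4  4  4  4  4  4
 C  0  1  2  3  4  4  4  5  5  5  5  5
 T  0  1  2  3  4  4  4  5  6  6  6  6
 T  0  1  2  3  4  4  4  5  6  7  7  7
 C  0  1  2  3  4  4  4  5  6  7  8  8
 C  0  1  2  3  4  4  4  5  6  7  8  9
dp[11][11] = 9. One LCS (by backtracking along matches): GGGGCTTCC.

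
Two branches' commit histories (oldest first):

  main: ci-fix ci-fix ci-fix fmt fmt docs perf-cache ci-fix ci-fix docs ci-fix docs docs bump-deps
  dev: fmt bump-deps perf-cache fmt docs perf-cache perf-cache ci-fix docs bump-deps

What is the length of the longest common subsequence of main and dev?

7

Match fmt at main[4]=dev[1] → fmt at main[5]=dev[4] → docs at main[6]=dev[5] → perf-cache at main[7]=dev[7] → ci-fix at main[11]=dev[8] → docs at main[13]=dev[9] → bump-deps at main[14]=dev[10] — 7 commits in the same relative order in both. dp[14][10] = 7 confirms this is the maximum.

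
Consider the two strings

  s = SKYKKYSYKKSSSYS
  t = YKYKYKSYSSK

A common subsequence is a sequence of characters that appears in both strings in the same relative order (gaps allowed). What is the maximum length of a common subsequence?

8

Taking K at s[2]=t[2] → Y at s[3]=t[3] → K at s[4]=t[4] → K at s[5]=t[6] → S at s[7]=t[7] → Y at s[8]=t[8] → S at s[11]=t[9] → S at s[12]=t[10] gives a common subsequence of length 8. The LCS DP gives dp[15][11] = 8, so this is optimal.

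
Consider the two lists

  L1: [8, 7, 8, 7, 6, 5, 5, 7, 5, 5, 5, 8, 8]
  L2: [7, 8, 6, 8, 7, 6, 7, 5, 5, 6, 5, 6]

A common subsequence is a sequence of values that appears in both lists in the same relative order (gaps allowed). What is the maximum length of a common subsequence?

8

Match 8 [1,2]; then 8 [3,4]; then 7 [4,5]; then 6 [5,6]; then 7 [8,7]; then 5 [9,8]; then 5 [10,9]; then 5 [11,11] — 8 values in the same relative order in both, and the DP table's final entry dp[13][12] is also 8, so no common subsequence is longer.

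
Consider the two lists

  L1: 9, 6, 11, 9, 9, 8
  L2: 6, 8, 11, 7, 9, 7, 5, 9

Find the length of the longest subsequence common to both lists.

4

Let dp[i][j] be the LCS length of the first i values of L1 and the first j values of L2. dp[i][j] = dp[i-1][j-1]+1 when the i-th and j-th values match, else max(dp[i-1][j], dp[i][j-1]).
    ·  6  8 11  7  9  7  5  9
 ·  0  0  0  0  0  0  0  0  0
 9  0  0  0  0  0  1  1  1  1
 6  0  1  1  1  1  1  1  1  1
11  0  1  1  2  2  2  2  2  2
 9  0  1  1  2  2  3  3  3  3
 9  0  1  1  2  2  3  3  3  4
 8  0  1  2  2  2  3  3  3  4
dp[6][8] = 4. One LCS (by backtracking along matches): 6, 11, 9, 9.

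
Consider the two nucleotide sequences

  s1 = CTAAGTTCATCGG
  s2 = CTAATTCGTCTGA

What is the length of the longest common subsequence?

Pick C (s1 #1, s2 #1); then T (s1 #2, s2 #2); then A (s1 #3, s2 #3); then A (s1 #4, s2 #4); then T (s1 #6, s2 #5); then T (s1 #7, s2 #6); then C (s1 #8, s2 #7); then T (s1 #10, s2 #9); then C (s1 #11, s2 #10); then G (s1 #12, s2 #12); all 10 bases appear in both, in order. The LCS DP gives dp[13][13] = 10, so this is optimal.

10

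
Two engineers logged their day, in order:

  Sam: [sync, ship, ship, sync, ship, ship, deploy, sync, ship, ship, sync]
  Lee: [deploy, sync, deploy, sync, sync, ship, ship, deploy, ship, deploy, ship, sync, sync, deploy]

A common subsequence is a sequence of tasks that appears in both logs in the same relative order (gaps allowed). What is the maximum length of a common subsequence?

8

One common subsequence of length 8: sync [1,4]; then sync [4,5]; then ship [5,6]; then ship [6,7]; then deploy [7,8]; then ship [9,9]; then ship [10,11]; then sync [11,13]. dp[11][14] = 8 confirms this is the maximum.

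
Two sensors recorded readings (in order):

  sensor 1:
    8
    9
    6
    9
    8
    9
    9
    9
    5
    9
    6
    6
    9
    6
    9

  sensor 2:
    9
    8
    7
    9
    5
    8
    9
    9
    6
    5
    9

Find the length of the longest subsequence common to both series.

Pick 9 [4,1], 8 [5,2], 9 [8,4], 5 [9,5], 9 [10,7], 9 [13,8], 6 [14,9], 9 [15,11]; all 8 values appear in both, in order. The LCS DP gives dp[15][11] = 8, so this is optimal.

8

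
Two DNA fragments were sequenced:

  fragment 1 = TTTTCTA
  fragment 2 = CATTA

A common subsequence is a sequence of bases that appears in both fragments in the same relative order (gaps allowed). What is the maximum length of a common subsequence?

Let dp[i][j] be the LCS length of the first i bases of fragment 1 and the first j bases of fragment 2. dp[i][j] = dp[i-1][j-1]+1 when the i-th and j-th bases match, else max(dp[i-1][j], dp[i][j-1]).
    ·  C  A  T  T  A
 ·  0  0  0  0  0  0
 T  0  0  0  1  1  1
 T  0  0  0  1  2  2
 T  0  0  0  1  2  2
 T  0  0  0  1  2  2
 C  0  1  1  1  2  2
 T  0  1  1  2  2  2
 A  0  1  2  2  2  3
dp[7][5] = 3. One LCS (by backtracking along matches): TTA.

3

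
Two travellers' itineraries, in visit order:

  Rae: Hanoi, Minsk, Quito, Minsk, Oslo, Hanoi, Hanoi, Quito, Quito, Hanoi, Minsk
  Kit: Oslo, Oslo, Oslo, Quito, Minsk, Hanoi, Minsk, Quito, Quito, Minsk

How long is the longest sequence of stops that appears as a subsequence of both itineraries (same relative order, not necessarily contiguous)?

Taking Quito [3,4], then Minsk [4,5], then Hanoi [6,6], then Quito [8,8], then Quito [9,9], then Minsk [11,10] gives a common subsequence of length 6. dp[11][10] = 6 confirms this is the maximum.

6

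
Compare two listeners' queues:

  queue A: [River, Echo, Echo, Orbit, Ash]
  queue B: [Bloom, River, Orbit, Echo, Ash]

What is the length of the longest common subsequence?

Pick River [1,2]; then Echo [3,4]; then Ash [5,5]; all 3 songs appear in both, in order, and the DP table's final entry dp[5][5] is also 3, so no common subsequence is longer.

3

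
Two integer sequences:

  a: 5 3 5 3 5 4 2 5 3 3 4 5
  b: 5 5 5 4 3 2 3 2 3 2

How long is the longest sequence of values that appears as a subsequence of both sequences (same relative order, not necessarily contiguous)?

7

Let dp[i][j] be the LCS length of the first i values of a and the first j values of b. dp[i][j] = dp[i-1][j-1]+1 when the i-th and j-th values match, else max(dp[i-1][j], dp[i][j-1]).
    ·  5  5  5  4  3  2  3  2  3  2
 ·  0  0  0  0  0  0  0  0  0  0  0
 5  0  1  1  1  1  1  1  1  1  1  1
 3  0  1  1  1  1  2  2  2  2  2  2
 5  0  1  2  2  2  2  2  2  2  2  2
 3  0  1  2  2  2  3  3  3  3  3  3
 5  0  1  2  3  3  3  3  3  3  3  3
 4  0  1  2  3  4  4  4  4  4  4  4
 2  0  1  2  3  4  4  5  5  5  5  5
 5  0  1  2  3  4  4  5  5  5  5  5
 3  0  1  2  3  4  5  5  6  6  6  6
 3  0  1  2  3  4  5  5  6  6  7  7
 4  0  1  2  3  4  5  5  6  6  7  7
 5  0  1  2  3  4  5  5  6  6  7  7
dp[12][10] = 7. One LCS (by backtracking along matches): 5, 5, 5, 4, 2, 3, 3.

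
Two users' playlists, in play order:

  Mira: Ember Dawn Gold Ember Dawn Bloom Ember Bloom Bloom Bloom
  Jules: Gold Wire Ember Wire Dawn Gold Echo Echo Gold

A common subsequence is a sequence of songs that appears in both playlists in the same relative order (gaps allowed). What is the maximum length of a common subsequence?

Match Ember at Mira[1]=Jules[3] → Dawn at Mira[2]=Jules[5] → Gold at Mira[3]=Jules[9] — 3 songs in the same relative order in both. dp[10][9] = 3 confirms this is the maximum.

3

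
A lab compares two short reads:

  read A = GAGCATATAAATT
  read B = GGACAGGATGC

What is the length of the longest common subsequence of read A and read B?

6

Let dp[i][j] be the LCS length of the first i bases of read A and the first j bases of read B. dp[i][j] = dp[i-1][j-1]+1 when the i-th and j-th bases match, else max(dp[i-1][j], dp[i][j-1]).
    ·  G  G  A  C  A  G  G  A  T  G  C
 ·  0  0  0  0  0  0  0  0  0  0  0  0
 G  0  1  1  1  1  1  1  1  1  1  1  1
 A  0  1  1  2  2  2  2  2  2  2  2  2
 G  0  1  2  2  2  2  3  3  3  3  3  3
 C  0  1  2  2  3  3  3  3  3  3  3  4
 A  0  1  2  3  3  4  4  4  4  4  4  4
 T  0  1  2  3  3  4  4  4  4  5  5  5
 A  0  1  2  3  3  4  4  4  5  5  5  5
 T  0  1  2  3  3  4  4  4  5  6  6  6
 A  0  1  2  3  3  4  4  4  5  6  6  6
 A  0  1  2  3  3  4  4  4  5  6  6  6
 A  0  1  2  3  3  4  4  4  5  6  6  6
 T  0  1  2  3  3  4  4  4  5  6  6  6
 T  0  1  2  3  3  4  4  4  5  6  6  6
dp[13][11] = 6. One LCS (by backtracking along matches): GACAAT.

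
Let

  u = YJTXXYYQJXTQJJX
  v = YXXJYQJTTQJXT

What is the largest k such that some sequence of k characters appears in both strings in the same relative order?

10

Match Y at u[1]=v[1], then X at u[4]=v[2], then X at u[5]=v[3], then Y at u[7]=v[5], then Q at u[8]=v[6], then J at u[9]=v[7], then T at u[11]=v[9], then Q at u[12]=v[10], then J at u[14]=v[11], then X at u[15]=v[12] — 10 characters in the same relative order in both. The LCS DP gives dp[15][13] = 10, so this is optimal.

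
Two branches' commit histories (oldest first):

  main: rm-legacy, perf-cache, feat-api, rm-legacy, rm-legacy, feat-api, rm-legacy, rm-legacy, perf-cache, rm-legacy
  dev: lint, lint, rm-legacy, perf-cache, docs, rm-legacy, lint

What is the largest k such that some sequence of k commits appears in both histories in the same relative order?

3

One common subsequence of length 3: rm-legacy [1,3], then perf-cache [2,4], then rm-legacy [4,6], and the DP table's final entry dp[10][7] is also 3, so no common subsequence is longer.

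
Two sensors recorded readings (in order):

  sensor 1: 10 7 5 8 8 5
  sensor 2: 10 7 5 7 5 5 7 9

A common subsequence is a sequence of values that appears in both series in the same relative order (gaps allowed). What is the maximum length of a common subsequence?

Taking 10 at sensor 1[1]=sensor 2[1] → 7 at sensor 1[2]=sensor 2[4] → 5 at sensor 1[3]=sensor 2[5] → 5 at sensor 1[6]=sensor 2[6] gives a common subsequence of length 4. The LCS DP gives dp[6][8] = 4, so this is optimal.

4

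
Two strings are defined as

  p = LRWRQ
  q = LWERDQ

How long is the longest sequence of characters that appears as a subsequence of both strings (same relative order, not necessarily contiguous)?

Taking L at p[1]=q[1] → W at p[3]=q[2] → R at p[4]=q[4] → Q at p[5]=q[6] gives a common subsequence of length 4. The LCS DP gives dp[5][6] = 4, so this is optimal.

4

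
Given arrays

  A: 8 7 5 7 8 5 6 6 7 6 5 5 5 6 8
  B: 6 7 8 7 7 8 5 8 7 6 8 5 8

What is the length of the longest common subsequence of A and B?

9

One common subsequence of length 9: 8 (A #1, B #3) → 7 (A #2, B #4) → 7 (A #4, B #5) → 8 (A #5, B #6) → 5 (A #6, B #7) → 7 (A #9, B #9) → 6 (A #10, B #10) → 5 (A #13, B #12) → 8 (A #15, B #13). Since dp[15][13] = 9, nothing longer is possible.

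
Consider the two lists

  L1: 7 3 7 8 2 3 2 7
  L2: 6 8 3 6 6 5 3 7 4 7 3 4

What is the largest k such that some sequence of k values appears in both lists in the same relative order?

Match 7 at L1[1]=L2[8]; then 7 at L1[3]=L2[10]; then 3 at L1[6]=L2[11] — 3 values in the same relative order in both. The LCS DP gives dp[8][12] = 3, so this is optimal.

3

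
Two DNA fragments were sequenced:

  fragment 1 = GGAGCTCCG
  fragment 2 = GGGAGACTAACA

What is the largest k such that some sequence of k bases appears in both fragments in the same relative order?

Match G (fragment 1 #1, fragment 2 #2) → G (fragment 1 #2, fragment 2 #3) → A (fragment 1 #3, fragment 2 #4) → G (fragment 1 #4, fragment 2 #5) → C (fragment 1 #5, fragment 2 #7) → T (fragment 1 #6, fragment 2 #8) → C (fragment 1 #7, fragment 2 #11) — 7 bases in the same relative order in both. Since dp[9][12] = 7, nothing longer is possible.

7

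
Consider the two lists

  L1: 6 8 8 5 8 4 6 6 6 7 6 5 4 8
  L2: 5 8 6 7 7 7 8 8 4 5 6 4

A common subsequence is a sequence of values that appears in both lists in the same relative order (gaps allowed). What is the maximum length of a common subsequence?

Taking 6 (L1 #1, L2 #3), then 8 (L1 #2, L2 #7), then 8 (L1 #3, L2 #8), then 5 (L1 #4, L2 #10), then 6 (L1 #11, L2 #11), then 4 (L1 #13, L2 #12) gives a common subsequence of length 6, and the DP table's final entry dp[14][12] is also 6, so no common subsequence is longer.

6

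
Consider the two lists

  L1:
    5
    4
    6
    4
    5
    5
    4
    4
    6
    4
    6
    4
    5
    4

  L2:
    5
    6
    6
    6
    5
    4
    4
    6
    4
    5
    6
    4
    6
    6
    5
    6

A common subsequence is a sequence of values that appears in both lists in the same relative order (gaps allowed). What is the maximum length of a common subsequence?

One common subsequence of length 10: 5 at L1[1]=L2[1] → 6 at L1[3]=L2[4] → 5 at L1[6]=L2[5] → 4 at L1[7]=L2[6] → 4 at L1[8]=L2[7] → 6 at L1[9]=L2[8] → 4 at L1[10]=L2[9] → 6 at L1[11]=L2[11] → 4 at L1[12]=L2[12] → 5 at L1[13]=L2[15]. The LCS DP gives dp[14][16] = 10, so this is optimal.

10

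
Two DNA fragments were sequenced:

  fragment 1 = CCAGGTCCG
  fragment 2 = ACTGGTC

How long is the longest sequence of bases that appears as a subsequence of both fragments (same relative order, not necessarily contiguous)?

Taking C at fragment 1[1]=fragment 2[2]; then G at fragment 1[4]=fragment 2[4]; then G at fragment 1[5]=fragment 2[5]; then T at fragment 1[6]=fragment 2[6]; then C at fragment 1[8]=fragment 2[7] gives a common subsequence of length 5. dp[9][7] = 5 confirms this is the maximum.

5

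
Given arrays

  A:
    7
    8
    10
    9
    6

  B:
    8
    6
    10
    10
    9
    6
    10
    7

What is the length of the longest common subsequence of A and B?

Taking 8 [2,1]; then 10 [3,4]; then 9 [4,5]; then 6 [5,6] gives a common subsequence of length 4, and the DP table's final entry dp[5][8] is also 4, so no common subsequence is longer.

4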